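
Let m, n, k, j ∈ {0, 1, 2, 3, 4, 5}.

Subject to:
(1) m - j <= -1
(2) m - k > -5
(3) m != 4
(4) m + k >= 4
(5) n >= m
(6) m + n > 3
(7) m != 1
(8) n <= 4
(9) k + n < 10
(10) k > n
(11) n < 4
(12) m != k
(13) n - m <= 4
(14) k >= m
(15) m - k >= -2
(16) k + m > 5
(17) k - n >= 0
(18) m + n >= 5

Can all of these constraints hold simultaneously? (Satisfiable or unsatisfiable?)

The assignment m = 2, n = 3, k = 4, j = 3 works:
  constraint 1 holds since m - j = -1.
  constraint 2 holds since m - k = -2.
The rest check out directly.

Satisfiable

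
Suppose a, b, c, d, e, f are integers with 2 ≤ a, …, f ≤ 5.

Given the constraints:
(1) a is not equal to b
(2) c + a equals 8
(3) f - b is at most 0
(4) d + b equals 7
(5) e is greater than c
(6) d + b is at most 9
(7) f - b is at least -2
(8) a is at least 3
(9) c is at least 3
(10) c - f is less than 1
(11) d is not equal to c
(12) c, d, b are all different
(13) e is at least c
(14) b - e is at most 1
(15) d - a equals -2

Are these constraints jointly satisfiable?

Setting (a, b, c, d, e, f) = (4, 5, 4, 2, 5, 4) satisfies everything: constraint 2: c + a = 8; constraint 3: f - b = -1; constraint 4: d + b = 7, and the others follow.

Satisfiable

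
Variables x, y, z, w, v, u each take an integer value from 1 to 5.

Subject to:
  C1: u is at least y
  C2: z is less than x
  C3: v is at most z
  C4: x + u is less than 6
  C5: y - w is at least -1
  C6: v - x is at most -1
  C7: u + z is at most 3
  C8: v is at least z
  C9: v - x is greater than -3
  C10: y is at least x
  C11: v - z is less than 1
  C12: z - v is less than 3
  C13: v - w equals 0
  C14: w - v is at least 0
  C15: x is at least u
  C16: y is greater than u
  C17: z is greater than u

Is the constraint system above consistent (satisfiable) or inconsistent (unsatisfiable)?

Constraints 1, 6, 8, 10, and 17 give z ≤ v, v < x, x ≤ y, y ≤ u, u < z. Chaining: z ≤ v < x ≤ y ≤ u < z, which forces z < z — impossible.

Unsatisfiable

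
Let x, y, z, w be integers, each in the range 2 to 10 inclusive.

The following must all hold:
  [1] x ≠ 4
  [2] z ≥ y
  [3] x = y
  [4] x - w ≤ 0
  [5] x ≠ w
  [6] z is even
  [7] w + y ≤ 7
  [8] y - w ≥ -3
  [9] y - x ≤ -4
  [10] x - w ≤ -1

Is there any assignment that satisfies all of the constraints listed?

Constraints 4, 8, and 9 give x − y ≥ 4, y − w ≥ -3, w − x ≥ 0.
Adding all 3 inequalities: the left sides telescope to 0, and the right sides sum to 4 + (-3) + 0 = 1. So 0 ≥ 1, which is false.

Unsatisfiable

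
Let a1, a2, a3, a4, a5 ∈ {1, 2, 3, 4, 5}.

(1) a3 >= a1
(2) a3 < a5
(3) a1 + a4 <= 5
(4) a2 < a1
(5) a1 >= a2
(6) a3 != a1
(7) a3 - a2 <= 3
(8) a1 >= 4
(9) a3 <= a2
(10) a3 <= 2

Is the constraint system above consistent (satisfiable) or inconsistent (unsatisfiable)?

Unsatisfiable

From constraints 1 and 8: a3 ≥ a1 and a1 ≥ 4, so a3 ≥ 4. From constraint 10: a3 ≤ 2. But 2 < 4, so no value of a3 works.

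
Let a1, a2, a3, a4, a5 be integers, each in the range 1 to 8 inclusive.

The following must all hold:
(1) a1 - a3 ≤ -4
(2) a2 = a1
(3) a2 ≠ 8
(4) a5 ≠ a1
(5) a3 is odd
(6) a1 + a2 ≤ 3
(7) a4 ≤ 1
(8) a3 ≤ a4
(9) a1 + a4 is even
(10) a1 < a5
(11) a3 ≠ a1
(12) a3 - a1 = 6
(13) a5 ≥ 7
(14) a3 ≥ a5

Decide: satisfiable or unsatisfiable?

Unsatisfiable

From constraints 13 and 14: a3 ≥ a5 and a5 ≥ 7, so a3 ≥ 7. From constraints 7 and 8: a3 ≤ a4 and a4 ≤ 1, so a3 ≤ 1. But 1 < 7, so no value of a3 works.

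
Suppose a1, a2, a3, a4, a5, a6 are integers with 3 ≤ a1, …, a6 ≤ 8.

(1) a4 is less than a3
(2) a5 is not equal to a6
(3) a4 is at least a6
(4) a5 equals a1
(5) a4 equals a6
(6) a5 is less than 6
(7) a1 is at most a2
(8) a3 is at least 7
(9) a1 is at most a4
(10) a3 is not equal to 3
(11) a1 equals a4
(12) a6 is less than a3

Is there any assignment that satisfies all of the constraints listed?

From constraints 4, 5, and 11, a5 = a1 = a4 = a6, so a5 = a6. But constraint 2 says a5 ≠ a6. Contradiction.

Unsatisfiable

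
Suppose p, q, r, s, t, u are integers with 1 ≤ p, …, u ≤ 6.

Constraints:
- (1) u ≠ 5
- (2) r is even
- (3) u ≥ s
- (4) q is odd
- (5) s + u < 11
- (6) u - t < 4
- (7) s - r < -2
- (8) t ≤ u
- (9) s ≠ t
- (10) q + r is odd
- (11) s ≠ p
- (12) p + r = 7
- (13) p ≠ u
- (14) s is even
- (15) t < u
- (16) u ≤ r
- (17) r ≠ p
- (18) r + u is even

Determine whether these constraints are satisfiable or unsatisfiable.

Satisfiable

The assignment p = 1, q = 5, r = 6, s = 2, t = 3, u = 6 works:
  constraint 5 holds since s + u = 8.
  constraint 6 holds since u - t = 3.
  constraint 7 holds since s - r = -4.
The rest check out directly.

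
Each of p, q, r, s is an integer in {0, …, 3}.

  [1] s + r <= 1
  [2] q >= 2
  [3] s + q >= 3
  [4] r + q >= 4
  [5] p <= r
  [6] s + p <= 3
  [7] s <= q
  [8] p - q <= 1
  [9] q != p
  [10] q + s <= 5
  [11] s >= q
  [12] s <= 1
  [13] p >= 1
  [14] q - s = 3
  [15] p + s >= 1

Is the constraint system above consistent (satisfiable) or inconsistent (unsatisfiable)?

From constraints 2 and 11: s ≥ q ≥ 2. From constraints 5 and 13: r ≥ p ≥ 1. Hence s + r ≥ 3. But constraint 1 requires s + r ≤ 1, and 1 < 3. Contradiction.

Unsatisfiable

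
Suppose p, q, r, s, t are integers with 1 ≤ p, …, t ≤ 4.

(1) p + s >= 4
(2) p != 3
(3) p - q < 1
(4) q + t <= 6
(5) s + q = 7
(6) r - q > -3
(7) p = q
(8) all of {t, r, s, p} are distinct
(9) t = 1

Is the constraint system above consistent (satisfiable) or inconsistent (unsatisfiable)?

One satisfying assignment is p = 4, q = 4, r = 2, s = 3, t = 1.
For the less obvious constraints — constraint 1: p + s = 7; constraint 3: p - q = 0 — and the others hold by inspection.

Satisfiable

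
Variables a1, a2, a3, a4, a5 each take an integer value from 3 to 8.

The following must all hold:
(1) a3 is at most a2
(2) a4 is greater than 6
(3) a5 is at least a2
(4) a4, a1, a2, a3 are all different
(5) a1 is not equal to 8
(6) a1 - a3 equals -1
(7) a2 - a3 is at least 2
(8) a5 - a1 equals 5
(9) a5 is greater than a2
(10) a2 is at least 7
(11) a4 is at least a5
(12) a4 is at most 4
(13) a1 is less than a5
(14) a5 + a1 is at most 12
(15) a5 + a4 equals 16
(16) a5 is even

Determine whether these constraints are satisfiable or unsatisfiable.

From constraints 3 and 10: a5 ≥ a2 and a2 ≥ 7, so a5 ≥ 7. From constraints 11 and 12: a5 ≤ a4 and a4 ≤ 4, so a5 ≤ 4. But 4 < 7, so no value of a5 works.

Unsatisfiable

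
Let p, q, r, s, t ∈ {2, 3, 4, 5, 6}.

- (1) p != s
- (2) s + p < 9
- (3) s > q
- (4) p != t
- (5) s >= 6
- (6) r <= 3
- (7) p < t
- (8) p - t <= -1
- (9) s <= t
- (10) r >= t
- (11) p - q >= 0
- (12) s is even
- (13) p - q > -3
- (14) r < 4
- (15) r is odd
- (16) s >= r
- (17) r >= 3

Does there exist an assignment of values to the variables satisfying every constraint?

From constraints 5 and 9: t ≥ s and s ≥ 6, so t ≥ 6. From constraints 6 and 10: t ≤ r and r ≤ 3, so t ≤ 3. But 3 < 6, so no value of t works.

Unsatisfiable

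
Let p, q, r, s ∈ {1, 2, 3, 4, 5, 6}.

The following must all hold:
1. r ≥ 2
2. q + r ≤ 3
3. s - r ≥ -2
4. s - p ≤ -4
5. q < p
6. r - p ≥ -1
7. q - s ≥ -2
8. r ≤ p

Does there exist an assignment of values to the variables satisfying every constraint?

Constraints 3, 4, and 6 give r − p ≥ -1, p − s ≥ 4, s − r ≥ -2.
Adding all 3 inequalities: the left sides telescope to 0, and the right sides sum to (-1) + 4 + (-2) = 1. So 0 ≥ 1, which is false.

Unsatisfiable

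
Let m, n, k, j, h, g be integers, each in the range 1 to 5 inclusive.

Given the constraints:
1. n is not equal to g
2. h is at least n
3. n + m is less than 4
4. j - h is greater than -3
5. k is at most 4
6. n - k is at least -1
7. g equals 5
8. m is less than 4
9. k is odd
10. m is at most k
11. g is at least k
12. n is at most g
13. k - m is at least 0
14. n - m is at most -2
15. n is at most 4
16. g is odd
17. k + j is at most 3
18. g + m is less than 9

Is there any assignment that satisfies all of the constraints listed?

Unsatisfiable

Constraints 6, 13, and 14 give m − n ≥ 2, n − k ≥ -1, k − m ≥ 0.
Adding all 3 inequalities: the left sides telescope to 0, and the right sides sum to 2 + (-1) + 0 = 1. So 0 ≥ 1, which is false.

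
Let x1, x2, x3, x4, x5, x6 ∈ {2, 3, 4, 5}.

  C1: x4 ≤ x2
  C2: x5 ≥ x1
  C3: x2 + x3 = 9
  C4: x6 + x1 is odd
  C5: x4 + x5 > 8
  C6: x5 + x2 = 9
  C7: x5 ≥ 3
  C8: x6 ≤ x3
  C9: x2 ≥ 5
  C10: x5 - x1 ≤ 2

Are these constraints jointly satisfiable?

Setting (x1, x2, x3, x4, x5, x6) = (3, 5, 4, 5, 4, 4) satisfies everything: constraint 3: x2 + x3 = 9; constraint 5: x4 + x5 = 9, and the others follow.

Satisfiable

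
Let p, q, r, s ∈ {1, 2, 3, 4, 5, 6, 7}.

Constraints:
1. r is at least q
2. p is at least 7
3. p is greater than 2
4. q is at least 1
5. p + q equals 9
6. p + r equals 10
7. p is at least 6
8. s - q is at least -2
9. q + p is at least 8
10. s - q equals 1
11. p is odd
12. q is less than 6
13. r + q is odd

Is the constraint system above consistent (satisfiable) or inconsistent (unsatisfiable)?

Satisfiable

The assignment p = 7, q = 2, r = 3, s = 3 works:
  constraint 5 holds since p + q = 9.
  constraint 6 holds since p + r = 10.
The rest check out directly.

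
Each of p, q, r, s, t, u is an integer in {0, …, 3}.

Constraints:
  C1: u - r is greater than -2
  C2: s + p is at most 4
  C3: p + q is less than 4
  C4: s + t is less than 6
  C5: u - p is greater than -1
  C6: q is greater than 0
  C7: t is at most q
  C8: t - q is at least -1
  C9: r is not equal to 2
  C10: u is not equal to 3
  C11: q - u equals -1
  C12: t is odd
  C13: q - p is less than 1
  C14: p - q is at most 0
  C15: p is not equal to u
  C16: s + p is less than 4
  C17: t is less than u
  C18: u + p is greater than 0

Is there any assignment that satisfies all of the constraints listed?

Satisfiable

Setting (p, q, r, s, t, u) = (1, 1, 1, 2, 1, 2) satisfies everything: constraint 1: u - r = 1; constraint 2: s + p = 3; constraint 3: p + q = 2, and the others follow.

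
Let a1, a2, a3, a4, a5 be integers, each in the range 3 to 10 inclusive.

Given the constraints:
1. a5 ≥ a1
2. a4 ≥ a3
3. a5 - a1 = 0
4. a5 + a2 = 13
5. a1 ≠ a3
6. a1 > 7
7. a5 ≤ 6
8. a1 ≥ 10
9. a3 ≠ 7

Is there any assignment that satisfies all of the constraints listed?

Unsatisfiable

From constraint 8: a1 ≥ 10. From constraints 1 and 7: a1 ≤ a5 and a5 ≤ 6, so a1 ≤ 6. But 6 < 10, so no value of a1 works.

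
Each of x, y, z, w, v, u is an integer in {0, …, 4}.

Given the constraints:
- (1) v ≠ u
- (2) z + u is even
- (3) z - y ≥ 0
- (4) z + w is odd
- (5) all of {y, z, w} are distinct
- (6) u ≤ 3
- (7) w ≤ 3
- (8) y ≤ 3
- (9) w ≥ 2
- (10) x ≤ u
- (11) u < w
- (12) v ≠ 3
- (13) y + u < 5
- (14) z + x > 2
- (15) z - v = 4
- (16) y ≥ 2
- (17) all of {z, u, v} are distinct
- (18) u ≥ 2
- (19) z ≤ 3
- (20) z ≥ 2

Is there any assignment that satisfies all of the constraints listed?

Unsatisfiable

Constraints 7, 8, 9, 16, 19, and 20 confine each of y, z, w to the 2 values {2, 3}.
Constraint 5 requires all 3 of them to be distinct, but only 2 values are available — impossible by the pigeonhole principle.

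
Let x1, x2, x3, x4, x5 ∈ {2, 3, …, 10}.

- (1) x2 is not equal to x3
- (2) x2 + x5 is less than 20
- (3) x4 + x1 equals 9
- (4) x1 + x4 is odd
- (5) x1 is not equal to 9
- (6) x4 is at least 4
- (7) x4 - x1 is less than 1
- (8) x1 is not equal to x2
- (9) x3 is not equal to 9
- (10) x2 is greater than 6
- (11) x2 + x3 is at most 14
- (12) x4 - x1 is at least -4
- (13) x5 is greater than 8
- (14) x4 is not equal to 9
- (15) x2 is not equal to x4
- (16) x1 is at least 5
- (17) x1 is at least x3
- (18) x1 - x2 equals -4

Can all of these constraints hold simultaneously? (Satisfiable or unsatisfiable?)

One satisfying assignment is x1 = 5, x2 = 9, x3 = 5, x4 = 4, x5 = 10.
For the less obvious constraints — constraint 2: x2 + x5 = 19; constraint 3: x4 + x1 = 9; constraint 7: x4 - x1 = -1 — and the others hold by inspection.

Satisfiable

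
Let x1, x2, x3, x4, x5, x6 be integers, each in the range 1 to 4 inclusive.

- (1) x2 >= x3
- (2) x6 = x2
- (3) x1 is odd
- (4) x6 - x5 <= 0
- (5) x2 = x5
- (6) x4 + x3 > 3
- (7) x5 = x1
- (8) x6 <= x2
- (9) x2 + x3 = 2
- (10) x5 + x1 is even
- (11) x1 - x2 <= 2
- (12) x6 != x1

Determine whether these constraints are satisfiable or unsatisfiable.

Unsatisfiable

From constraints 2, 5, and 7, x6 = x2 = x5 = x1, so x6 = x1. But constraint 12 says x6 ≠ x1. Contradiction.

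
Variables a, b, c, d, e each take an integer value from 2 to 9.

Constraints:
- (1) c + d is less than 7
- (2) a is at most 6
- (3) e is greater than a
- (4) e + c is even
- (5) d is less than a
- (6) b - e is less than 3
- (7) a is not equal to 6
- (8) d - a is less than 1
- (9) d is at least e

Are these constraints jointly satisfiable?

Constraints 3, 5, and 9 give d < a, a < e, e ≤ d. Chaining: d < a < e ≤ d, which forces d < d — impossible.

Unsatisfiable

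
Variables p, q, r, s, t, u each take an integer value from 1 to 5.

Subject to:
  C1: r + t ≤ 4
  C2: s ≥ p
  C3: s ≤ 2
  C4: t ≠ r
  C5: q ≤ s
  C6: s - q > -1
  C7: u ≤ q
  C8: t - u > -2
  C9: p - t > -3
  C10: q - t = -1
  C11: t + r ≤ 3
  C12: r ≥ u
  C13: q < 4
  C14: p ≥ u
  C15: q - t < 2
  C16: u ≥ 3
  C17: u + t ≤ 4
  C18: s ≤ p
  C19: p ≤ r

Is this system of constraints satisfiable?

Unsatisfiable

From constraints 14 and 16: p ≥ u and u ≥ 3, so p ≥ 3. From constraints 2 and 3: p ≤ s and s ≤ 2, so p ≤ 2. But 2 < 3, so no value of p works.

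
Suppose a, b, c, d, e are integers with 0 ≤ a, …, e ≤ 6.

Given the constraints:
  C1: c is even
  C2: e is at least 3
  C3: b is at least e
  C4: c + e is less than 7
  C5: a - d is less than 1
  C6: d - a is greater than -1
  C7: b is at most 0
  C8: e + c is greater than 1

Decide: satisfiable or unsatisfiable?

From constraint 2: e ≥ 3. From constraints 3 and 7: e ≤ b and b ≤ 0, so e ≤ 0. But 0 < 3, so no value of e works.

Unsatisfiable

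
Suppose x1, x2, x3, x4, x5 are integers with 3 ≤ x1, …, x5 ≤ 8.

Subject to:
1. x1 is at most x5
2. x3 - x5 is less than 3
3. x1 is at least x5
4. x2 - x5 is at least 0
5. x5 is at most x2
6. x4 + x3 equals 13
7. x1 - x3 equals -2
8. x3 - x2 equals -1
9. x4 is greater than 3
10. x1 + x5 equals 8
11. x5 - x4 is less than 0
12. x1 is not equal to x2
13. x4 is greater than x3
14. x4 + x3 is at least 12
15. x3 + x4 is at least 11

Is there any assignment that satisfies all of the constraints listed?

Setting (x1, x2, x3, x4, x5) = (4, 7, 6, 7, 4) satisfies everything: constraint 2: x3 - x5 = 2; constraint 4: x2 - x5 = 3; constraint 6: x4 + x3 = 13, and the others follow.

Satisfiable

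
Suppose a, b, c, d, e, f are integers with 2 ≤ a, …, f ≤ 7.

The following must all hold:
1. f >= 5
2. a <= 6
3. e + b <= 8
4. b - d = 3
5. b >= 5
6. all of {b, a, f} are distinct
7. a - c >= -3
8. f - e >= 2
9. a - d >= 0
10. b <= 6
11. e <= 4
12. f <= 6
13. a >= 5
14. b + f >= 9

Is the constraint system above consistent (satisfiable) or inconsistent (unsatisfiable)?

Constraints 1, 2, 5, 10, 12, and 13 confine each of b, a, f to the 2 values {5, 6}.
Constraint 6 requires all 3 of them to be distinct, but only 2 values are available — impossible by the pigeonhole principle.

Unsatisfiable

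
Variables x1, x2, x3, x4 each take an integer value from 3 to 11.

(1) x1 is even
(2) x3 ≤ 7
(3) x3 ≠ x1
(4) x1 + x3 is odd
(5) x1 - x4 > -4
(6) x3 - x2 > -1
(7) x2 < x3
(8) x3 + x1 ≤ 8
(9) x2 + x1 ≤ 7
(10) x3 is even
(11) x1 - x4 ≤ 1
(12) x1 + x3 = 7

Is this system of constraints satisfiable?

Unsatisfiable

Constraint 1 makes x1 even and constraint 10 makes x3 even, so x1 + x3 must be even. Constraint 4 says x1 + x3 is odd — contradiction.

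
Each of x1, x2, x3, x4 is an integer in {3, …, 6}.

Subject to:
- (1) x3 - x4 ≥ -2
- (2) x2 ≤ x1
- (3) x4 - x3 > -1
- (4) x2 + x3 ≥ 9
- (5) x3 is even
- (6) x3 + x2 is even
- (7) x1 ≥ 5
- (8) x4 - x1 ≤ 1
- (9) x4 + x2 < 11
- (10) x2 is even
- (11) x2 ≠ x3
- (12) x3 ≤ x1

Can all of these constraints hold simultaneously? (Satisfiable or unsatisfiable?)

Satisfiable

One satisfying assignment is x1 = 6, x2 = 4, x3 = 6, x4 = 6.
For the less obvious constraints — constraint 1: x3 - x4 = 0; constraint 3: x4 - x3 = 0 — and the others hold by inspection.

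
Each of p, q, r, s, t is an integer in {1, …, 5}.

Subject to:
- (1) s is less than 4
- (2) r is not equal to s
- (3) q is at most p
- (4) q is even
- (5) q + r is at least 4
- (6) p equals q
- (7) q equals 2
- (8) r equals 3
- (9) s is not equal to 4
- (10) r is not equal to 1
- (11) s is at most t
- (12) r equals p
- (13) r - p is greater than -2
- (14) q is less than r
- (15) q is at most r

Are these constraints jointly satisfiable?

Unsatisfiable

Constraint 8 fixes r = 3 and constraint 7 fixes q = 2. Constraints 6 and 12 give r = p = q, so r = q. But 3 ≠ 2 — contradiction.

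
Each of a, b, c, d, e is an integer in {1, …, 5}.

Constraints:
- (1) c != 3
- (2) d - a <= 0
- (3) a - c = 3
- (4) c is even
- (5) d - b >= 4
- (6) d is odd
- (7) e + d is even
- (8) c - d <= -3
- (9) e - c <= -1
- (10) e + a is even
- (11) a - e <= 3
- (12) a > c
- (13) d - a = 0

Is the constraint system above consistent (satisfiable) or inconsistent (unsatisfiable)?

Unsatisfiable

Constraints 2, 8, 9, and 11 give d − c ≥ 3, c − e ≥ 1, e − a ≥ -3, a − d ≥ 0.
Adding all 4 inequalities: the left sides telescope to 0, and the right sides sum to 3 + 1 + (-3) + 0 = 1. So 0 ≥ 1, which is false.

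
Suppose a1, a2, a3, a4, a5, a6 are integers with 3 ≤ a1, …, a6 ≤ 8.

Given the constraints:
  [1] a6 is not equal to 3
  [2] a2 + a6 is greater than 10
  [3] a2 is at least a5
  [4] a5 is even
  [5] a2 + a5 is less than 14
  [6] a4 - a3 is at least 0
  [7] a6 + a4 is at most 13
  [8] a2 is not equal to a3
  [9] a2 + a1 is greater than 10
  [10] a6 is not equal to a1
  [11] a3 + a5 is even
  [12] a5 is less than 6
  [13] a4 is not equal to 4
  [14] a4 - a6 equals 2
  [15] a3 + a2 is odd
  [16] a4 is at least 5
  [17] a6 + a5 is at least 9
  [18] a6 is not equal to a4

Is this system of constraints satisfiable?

The assignment a1 = 4, a2 = 7, a3 = 4, a4 = 7, a5 = 4, a6 = 5 works:
  constraint 2 holds since a2 + a6 = 12.
  constraint 5 holds since a2 + a5 = 11.
  constraint 6 holds since a4 - a3 = 3.
The rest check out directly.

Satisfiable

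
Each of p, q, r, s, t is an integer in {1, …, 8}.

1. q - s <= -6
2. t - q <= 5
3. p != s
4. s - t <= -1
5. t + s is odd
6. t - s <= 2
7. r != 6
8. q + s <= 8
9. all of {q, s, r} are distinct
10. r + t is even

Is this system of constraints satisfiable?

Unsatisfiable

Constraints 1, 2, and 4 give q − t ≥ -5, t − s ≥ 1, s − q ≥ 6.
Adding all 3 inequalities: the left sides telescope to 0, and the right sides sum to (-5) + 1 + 6 = 2. So 0 ≥ 2, which is false.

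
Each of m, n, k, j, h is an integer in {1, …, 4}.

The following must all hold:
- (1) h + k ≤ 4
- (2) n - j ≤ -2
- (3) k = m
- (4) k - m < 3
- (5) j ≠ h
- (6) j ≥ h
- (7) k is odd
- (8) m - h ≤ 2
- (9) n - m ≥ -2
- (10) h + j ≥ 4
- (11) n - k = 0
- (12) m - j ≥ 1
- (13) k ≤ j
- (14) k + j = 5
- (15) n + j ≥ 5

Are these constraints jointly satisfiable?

Unsatisfiable

Constraints 2, 9, and 12 give m − j ≥ 1, j − n ≥ 2, n − m ≥ -2.
Adding all 3 inequalities: the left sides telescope to 0, and the right sides sum to 1 + 2 + (-2) = 1. So 0 ≥ 1, which is false.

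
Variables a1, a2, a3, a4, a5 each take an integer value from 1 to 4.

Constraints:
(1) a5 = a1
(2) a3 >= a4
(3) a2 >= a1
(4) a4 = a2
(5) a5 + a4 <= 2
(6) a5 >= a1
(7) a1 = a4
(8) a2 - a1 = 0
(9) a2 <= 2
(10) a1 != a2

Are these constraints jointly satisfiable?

Unsatisfiable

From constraints 4 and 7, a1 = a4 = a2, so a1 = a2. But constraint 10 says a1 ≠ a2. Contradiction.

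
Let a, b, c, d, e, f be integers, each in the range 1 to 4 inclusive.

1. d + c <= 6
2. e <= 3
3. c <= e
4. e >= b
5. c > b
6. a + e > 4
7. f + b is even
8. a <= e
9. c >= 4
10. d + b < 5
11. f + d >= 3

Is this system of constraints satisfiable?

Unsatisfiable

From constraint 9: c ≥ 4. From constraints 2 and 3: c ≤ e and e ≤ 3, so c ≤ 3. But 3 < 4, so no value of c works.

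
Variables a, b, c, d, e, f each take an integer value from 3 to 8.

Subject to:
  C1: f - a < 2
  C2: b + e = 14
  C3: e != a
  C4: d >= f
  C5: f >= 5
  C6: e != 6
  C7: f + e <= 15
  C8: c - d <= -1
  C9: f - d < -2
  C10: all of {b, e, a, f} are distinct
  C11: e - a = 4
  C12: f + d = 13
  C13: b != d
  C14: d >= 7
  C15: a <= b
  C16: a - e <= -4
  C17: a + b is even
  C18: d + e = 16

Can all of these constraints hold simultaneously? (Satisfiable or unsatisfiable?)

The assignment a = 4, b = 6, c = 7, d = 8, e = 8, f = 5 works:
  constraint 1 holds since f - a = 1.
  constraint 2 holds since b + e = 14.
The rest check out directly.

Satisfiable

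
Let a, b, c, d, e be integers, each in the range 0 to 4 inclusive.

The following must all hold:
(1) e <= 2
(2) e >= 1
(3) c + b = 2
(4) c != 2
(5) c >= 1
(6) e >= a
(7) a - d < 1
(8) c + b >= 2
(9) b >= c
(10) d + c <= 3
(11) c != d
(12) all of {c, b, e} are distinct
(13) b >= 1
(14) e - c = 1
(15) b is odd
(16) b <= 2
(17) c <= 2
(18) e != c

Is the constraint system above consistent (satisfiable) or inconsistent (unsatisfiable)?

Constraints 1, 2, 5, 13, 16, and 17 confine each of c, b, e to the 2 values {1, 2}.
Constraint 12 requires all 3 of them to be distinct, but only 2 values are available — impossible by the pigeonhole principle.

Unsatisfiable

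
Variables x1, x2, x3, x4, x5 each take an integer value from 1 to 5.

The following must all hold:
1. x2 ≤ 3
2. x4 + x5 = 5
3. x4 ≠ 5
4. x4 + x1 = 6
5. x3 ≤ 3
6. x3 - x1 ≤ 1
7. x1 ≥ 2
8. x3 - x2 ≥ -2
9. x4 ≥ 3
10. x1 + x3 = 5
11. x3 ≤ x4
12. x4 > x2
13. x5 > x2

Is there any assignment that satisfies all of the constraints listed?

The assignment x1 = 3, x2 = 1, x3 = 2, x4 = 3, x5 = 2 works:
  constraint 2 holds since x4 + x5 = 5.
  constraint 4 holds since x4 + x1 = 6.
  constraint 6 holds since x3 - x1 = -1.
The rest check out directly.

Satisfiable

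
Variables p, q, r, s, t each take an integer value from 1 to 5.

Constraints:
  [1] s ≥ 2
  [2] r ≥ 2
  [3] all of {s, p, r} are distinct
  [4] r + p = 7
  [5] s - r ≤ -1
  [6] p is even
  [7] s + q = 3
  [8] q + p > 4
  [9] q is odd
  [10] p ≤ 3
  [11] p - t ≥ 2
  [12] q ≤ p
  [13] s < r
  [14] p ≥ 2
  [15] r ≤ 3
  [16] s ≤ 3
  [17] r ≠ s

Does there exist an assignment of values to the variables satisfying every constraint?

Constraints 1, 2, 10, 14, 15, and 16 confine each of s, p, r to the 2 values {2, 3}.
Constraint 3 requires all 3 of them to be distinct, but only 2 values are available — impossible by the pigeonhole principle.

Unsatisfiable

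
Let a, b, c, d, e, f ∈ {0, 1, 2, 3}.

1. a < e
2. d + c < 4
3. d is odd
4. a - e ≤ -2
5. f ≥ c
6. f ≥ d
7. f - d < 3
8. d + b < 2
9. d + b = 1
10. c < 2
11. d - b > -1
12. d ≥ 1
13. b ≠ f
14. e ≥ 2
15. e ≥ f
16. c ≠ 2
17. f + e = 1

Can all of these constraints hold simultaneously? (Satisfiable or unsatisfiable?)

Unsatisfiable

From constraints 6 and 12: f ≥ d ≥ 1. From constraint 14: e ≥ 2. Hence f + e ≥ 3. But constraint 17 requires f + e = 1, and 1 < 3. Contradiction.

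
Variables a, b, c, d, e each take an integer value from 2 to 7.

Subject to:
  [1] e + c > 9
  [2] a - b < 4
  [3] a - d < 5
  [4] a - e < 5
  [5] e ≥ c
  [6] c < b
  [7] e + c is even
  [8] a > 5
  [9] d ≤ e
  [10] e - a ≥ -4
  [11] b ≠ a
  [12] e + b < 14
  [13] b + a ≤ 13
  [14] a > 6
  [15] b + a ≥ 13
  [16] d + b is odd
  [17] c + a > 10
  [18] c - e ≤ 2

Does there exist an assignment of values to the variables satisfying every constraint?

Setting (a, b, c, d, e) = (7, 6, 5, 5, 5) satisfies everything: constraint 1: e + c = 10; constraint 2: a - b = 1; constraint 3: a - d = 2, and the others follow.

Satisfiable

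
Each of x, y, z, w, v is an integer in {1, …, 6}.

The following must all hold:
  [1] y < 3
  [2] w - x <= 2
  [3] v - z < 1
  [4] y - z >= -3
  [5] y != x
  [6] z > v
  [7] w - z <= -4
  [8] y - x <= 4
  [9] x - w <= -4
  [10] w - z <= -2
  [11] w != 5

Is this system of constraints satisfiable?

Unsatisfiable

Constraints 4, 7, 8, and 9 give y − z ≥ -3, z − w ≥ 4, w − x ≥ 4, x − y ≥ -4.
Adding all 4 inequalities: the left sides telescope to 0, and the right sides sum to (-3) + 4 + 4 + (-4) = 1. So 0 ≥ 1, which is false.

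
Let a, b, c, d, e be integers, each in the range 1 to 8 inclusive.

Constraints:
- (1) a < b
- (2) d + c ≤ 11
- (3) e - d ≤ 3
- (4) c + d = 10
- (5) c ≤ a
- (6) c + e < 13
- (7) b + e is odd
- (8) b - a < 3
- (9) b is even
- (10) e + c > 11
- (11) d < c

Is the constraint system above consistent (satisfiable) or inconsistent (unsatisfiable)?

The assignment a = 7, b = 8, c = 7, d = 3, e = 5 works:
  constraint 2 holds since d + c = 10.
  constraint 3 holds since e - d = 2.
  constraint 4 holds since c + d = 10.
The rest check out directly.

Satisfiable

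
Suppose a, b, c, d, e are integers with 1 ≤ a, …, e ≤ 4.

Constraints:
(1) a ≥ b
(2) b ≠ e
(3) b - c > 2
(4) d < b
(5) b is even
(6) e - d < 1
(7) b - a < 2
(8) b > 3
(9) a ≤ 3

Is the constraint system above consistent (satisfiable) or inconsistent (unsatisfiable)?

Unsatisfiable

From constraint 8: b ≥ 4. From constraints 1 and 9: b ≤ a and a ≤ 3, so b ≤ 3. But 3 < 4, so no value of b works.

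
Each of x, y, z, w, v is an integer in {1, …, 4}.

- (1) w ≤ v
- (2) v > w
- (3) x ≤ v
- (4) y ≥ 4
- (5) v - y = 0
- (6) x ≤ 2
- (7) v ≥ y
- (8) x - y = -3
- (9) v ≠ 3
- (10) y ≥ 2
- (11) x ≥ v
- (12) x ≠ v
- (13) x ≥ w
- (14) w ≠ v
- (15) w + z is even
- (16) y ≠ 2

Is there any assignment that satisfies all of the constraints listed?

Unsatisfiable

From constraints 4 and 7: v ≥ y and y ≥ 4, so v ≥ 4. From constraints 6 and 11: v ≤ x and x ≤ 2, so v ≤ 2. But 2 < 4, so no value of v works.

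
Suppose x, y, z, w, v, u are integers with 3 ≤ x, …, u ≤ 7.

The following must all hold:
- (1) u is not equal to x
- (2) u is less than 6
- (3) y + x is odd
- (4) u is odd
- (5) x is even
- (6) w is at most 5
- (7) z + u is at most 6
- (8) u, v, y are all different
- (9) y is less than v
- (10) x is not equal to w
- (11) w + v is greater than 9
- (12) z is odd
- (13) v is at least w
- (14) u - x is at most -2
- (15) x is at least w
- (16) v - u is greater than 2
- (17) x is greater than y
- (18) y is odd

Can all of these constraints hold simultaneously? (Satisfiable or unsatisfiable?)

Satisfiable

Take x = 6, y = 5, z = 3, w = 3, v = 7, u = 3. Then constraint 7: z + u = 6; constraint 11: w + v = 10; constraint 14: u - x = -3, and every other listed constraint is also met.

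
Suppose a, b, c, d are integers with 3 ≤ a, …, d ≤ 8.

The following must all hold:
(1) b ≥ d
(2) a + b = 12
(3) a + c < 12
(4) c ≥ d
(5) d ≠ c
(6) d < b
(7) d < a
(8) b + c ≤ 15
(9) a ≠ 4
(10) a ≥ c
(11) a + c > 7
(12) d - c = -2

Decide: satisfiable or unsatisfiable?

Satisfiable

Take a = 5, b = 7, c = 5, d = 3. Then constraint 2: a + b = 12; constraint 3: a + c = 10; constraint 8: b + c = 12, and every other listed constraint is also met.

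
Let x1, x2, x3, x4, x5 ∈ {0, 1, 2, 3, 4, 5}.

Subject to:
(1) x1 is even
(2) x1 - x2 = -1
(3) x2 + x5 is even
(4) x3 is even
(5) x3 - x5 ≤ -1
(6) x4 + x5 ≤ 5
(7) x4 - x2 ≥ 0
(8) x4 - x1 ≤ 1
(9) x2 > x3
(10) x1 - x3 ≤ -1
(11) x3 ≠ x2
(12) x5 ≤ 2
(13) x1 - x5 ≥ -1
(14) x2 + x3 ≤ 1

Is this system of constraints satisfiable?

Unsatisfiable

Constraints 5, 10, and 13 give x1 − x5 ≥ -1, x5 − x3 ≥ 1, x3 − x1 ≥ 1.
Adding all 3 inequalities: the left sides telescope to 0, and the right sides sum to (-1) + 1 + 1 = 1. So 0 ≥ 1, which is false.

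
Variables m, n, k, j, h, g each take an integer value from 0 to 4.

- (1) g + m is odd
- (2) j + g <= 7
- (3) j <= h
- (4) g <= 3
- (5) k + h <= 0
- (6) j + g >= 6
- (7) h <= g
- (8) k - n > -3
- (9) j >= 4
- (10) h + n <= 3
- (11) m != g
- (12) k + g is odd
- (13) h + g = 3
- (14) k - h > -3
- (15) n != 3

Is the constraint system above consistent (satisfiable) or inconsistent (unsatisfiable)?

From constraints 3 and 9: h ≥ j and j ≥ 4, so h ≥ 4. From constraints 4 and 7: h ≤ g and g ≤ 3, so h ≤ 3. But 3 < 4, so no value of h works.

Unsatisfiable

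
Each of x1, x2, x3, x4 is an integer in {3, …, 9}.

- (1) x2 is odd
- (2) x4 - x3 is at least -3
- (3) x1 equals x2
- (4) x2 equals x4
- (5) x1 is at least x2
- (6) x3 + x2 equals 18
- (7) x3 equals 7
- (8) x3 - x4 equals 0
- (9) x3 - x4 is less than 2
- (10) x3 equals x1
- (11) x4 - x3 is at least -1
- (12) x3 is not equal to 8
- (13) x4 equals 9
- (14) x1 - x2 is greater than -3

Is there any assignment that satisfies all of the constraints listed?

Unsatisfiable

Constraint 7 fixes x3 = 7 and constraint 13 fixes x4 = 9. Constraints 3, 4, and 10 give x3 = x1 = x2 = x4, so x3 = x4. But 7 ≠ 9 — contradiction.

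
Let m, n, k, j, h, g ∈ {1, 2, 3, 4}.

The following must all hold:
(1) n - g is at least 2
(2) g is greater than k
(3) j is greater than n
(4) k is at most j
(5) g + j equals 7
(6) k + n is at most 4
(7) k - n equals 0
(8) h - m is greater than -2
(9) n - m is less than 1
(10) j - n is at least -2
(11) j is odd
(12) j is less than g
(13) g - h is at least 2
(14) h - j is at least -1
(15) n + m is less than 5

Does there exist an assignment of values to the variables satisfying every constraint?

Unsatisfiable

Constraints 1, 10, 13, and 14 give g − h ≥ 2, h − j ≥ -1, j − n ≥ -2, n − g ≥ 2.
Adding all 4 inequalities: the left sides telescope to 0, and the right sides sum to 2 + (-1) + (-2) + 2 = 1. So 0 ≥ 1, which is false.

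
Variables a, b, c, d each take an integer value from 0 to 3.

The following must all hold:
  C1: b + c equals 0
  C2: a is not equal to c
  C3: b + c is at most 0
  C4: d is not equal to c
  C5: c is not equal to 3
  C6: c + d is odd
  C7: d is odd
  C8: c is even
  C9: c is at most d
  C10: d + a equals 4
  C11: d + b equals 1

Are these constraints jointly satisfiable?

Satisfiable

The assignment a = 3, b = 0, c = 0, d = 1 works:
  constraint 1 holds since b + c = 0.
  constraint 3 holds since b + c = 0.
  constraint 10 holds since d + a = 4.
The rest check out directly.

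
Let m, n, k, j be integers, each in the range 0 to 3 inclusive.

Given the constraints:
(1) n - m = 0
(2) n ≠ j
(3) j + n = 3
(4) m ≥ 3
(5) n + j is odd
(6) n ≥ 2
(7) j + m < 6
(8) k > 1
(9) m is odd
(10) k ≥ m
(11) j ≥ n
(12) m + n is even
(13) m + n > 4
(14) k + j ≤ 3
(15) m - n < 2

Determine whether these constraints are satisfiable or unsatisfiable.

From constraints 4 and 10: k ≥ m ≥ 3. From constraints 6 and 11: j ≥ n ≥ 2. Hence k + j ≥ 5. But constraint 14 requires k + j ≤ 3, and 3 < 5. Contradiction.

Unsatisfiable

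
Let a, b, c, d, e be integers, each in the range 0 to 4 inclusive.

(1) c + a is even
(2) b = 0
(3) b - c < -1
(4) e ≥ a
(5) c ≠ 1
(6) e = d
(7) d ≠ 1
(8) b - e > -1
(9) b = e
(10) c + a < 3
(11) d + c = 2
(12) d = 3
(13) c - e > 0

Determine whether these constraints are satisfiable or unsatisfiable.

Unsatisfiable

Constraint 2 fixes b = 0 and constraint 12 fixes d = 3. Constraints 6 and 9 give b = e = d, so b = d. But 0 ≠ 3 — contradiction.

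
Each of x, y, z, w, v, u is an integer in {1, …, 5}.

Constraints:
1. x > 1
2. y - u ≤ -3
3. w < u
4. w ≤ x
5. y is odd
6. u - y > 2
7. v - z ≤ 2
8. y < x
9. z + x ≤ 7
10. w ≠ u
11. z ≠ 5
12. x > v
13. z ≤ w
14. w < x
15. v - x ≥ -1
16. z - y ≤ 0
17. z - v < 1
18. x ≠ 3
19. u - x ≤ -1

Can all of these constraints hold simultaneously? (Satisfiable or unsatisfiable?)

Constraints 2, 7, 15, 16, and 19 give v − x ≥ -1, x − u ≥ 1, u − y ≥ 3, y − z ≥ 0, z − v ≥ -2.
Adding all 5 inequalities: the left sides telescope to 0, and the right sides sum to (-1) + 1 + 3 + 0 + (-2) = 1. So 0 ≥ 1, which is false.

Unsatisfiable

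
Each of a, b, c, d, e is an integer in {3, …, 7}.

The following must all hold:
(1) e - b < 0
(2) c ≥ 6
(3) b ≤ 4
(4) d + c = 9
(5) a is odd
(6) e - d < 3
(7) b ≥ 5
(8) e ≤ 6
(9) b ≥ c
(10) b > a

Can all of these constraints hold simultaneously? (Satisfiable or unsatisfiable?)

From constraint 2: c ≥ 6. From constraints 3 and 9: c ≤ b and b ≤ 4, so c ≤ 4. But 4 < 6, so no value of c works.

Unsatisfiable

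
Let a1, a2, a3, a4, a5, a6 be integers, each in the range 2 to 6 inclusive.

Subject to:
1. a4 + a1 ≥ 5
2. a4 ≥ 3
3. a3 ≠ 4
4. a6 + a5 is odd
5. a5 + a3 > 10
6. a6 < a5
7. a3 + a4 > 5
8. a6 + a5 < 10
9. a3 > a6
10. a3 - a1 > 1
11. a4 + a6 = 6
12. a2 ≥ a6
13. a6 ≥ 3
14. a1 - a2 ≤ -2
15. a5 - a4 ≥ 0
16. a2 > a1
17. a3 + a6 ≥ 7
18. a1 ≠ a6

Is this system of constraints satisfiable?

The assignment a1 = 2, a2 = 6, a3 = 5, a4 = 3, a5 = 6, a6 = 3 works:
  constraint 1 holds since a4 + a1 = 5.
  constraint 5 holds since a5 + a3 = 11.
  constraint 7 holds since a3 + a4 = 8.
The rest check out directly.

Satisfiable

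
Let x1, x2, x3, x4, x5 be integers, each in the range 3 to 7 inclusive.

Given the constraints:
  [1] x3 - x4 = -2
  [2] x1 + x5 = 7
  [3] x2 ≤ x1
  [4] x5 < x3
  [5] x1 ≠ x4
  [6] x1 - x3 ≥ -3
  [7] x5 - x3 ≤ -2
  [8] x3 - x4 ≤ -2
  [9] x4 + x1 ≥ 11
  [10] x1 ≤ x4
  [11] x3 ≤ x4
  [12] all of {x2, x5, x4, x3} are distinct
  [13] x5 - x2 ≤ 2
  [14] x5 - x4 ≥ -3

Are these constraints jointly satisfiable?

Unsatisfiable

Constraints 7, 8, and 14 give x3 − x5 ≥ 2, x5 − x4 ≥ -3, x4 − x3 ≥ 2.
Adding all 3 inequalities: the left sides telescope to 0, and the right sides sum to 2 + (-3) + 2 = 1. So 0 ≥ 1, which is false.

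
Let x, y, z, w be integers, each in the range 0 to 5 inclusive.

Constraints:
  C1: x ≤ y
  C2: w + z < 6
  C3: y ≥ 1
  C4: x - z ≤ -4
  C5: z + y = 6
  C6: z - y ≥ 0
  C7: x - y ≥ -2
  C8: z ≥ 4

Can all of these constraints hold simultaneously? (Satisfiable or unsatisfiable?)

Setting (x, y, z, w) = (0, 2, 4, 0) satisfies everything: constraint 2: w + z = 4; constraint 4: x - z = -4; constraint 5: z + y = 6, and the others follow.

Satisfiable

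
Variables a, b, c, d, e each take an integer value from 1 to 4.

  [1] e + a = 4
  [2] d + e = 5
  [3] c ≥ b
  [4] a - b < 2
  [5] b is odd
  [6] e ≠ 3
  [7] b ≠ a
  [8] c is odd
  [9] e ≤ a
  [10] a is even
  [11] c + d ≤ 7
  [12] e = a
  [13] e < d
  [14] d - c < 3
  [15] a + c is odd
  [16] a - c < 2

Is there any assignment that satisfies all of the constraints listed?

The assignment a = 2, b = 1, c = 1, d = 3, e = 2 works:
  constraint 1 holds since e + a = 4.
  constraint 2 holds since d + e = 5.
The rest check out directly.

Satisfiable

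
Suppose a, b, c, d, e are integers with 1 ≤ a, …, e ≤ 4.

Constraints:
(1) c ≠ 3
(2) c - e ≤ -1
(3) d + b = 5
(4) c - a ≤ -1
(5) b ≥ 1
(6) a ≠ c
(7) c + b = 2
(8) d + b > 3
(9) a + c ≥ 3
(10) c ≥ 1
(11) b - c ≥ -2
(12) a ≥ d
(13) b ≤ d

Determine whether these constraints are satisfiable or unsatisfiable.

Setting (a, b, c, d, e) = (4, 1, 1, 4, 2) satisfies everything: constraint 2: c - e = -1; constraint 3: d + b = 5; constraint 4: c - a = -3, and the others follow.

Satisfiable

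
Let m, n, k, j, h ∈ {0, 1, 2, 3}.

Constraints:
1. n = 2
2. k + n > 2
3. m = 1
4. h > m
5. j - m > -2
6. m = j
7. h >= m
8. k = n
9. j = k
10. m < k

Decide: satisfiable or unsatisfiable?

Constraint 3 fixes m = 1 and constraint 1 fixes n = 2. Constraints 6, 8, and 9 give m = j = k = n, so m = n. But 1 ≠ 2 — contradiction.

Unsatisfiable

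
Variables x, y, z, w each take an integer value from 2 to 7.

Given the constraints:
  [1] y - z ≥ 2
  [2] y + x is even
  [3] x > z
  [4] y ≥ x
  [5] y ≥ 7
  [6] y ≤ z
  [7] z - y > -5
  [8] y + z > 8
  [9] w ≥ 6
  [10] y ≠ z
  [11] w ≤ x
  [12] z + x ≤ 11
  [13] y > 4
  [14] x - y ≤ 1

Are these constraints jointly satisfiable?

Unsatisfiable

From constraints 5 and 6: z ≥ y ≥ 7. From constraints 9 and 11: x ≥ w ≥ 6. Hence z + x ≥ 13. But constraint 12 requires z + x ≤ 11, and 11 < 13. Contradiction.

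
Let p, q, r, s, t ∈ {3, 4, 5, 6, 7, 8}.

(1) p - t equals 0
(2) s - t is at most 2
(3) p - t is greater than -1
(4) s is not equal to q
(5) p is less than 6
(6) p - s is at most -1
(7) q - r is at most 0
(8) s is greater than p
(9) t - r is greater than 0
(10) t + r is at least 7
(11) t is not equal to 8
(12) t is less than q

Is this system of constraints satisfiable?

Constraints 7, 9, and 12 give t < q, q ≤ r, r < t. Chaining: t < q ≤ r < t, which forces t < t — impossible.

Unsatisfiable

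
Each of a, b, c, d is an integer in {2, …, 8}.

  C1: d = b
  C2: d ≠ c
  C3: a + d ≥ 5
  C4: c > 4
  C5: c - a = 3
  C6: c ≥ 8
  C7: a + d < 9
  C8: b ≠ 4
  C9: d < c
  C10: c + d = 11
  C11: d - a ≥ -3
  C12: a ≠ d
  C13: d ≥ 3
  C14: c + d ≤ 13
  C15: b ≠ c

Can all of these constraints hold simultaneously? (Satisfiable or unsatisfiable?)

Try a = 5, b = 3, c = 8, d = 3.
Check constraint 3: a + d = 8; constraint 5: c - a = 3. The remaining constraints are straightforward to verify.

Satisfiable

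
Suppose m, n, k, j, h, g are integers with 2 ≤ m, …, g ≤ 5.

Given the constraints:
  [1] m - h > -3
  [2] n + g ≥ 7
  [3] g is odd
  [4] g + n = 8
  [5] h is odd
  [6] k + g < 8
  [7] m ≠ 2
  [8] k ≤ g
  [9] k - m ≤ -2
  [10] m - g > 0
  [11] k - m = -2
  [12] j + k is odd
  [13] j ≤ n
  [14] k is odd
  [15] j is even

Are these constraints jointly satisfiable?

Try m = 5, n = 5, k = 3, j = 2, h = 5, g = 3.
Check constraint 1: m - h = 0; constraint 2: n + g = 8. The remaining constraints are straightforward to verify.

Satisfiable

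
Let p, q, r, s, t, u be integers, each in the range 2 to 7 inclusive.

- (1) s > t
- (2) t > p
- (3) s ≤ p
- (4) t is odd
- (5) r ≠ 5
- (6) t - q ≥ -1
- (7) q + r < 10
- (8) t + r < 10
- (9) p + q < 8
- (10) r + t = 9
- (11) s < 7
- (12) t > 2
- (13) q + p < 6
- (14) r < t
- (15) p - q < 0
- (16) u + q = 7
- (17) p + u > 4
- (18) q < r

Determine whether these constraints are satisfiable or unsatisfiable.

Constraints 1, 3, 14, 15, and 18 give s ≤ p, p < q, q < r, r < t, t < s. Chaining: s ≤ p < q < r < t < s, which forces s < s — impossible.

Unsatisfiable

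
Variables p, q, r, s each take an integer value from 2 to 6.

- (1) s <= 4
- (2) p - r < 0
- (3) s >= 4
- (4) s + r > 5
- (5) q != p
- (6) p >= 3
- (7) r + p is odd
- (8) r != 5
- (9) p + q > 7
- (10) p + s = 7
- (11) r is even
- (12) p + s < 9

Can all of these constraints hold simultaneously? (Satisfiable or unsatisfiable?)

Take p = 3, q = 6, r = 4, s = 4. Then constraint 2: p - r = -1; constraint 4: s + r = 8; constraint 9: p + q = 9, and every other listed constraint is also met.

Satisfiable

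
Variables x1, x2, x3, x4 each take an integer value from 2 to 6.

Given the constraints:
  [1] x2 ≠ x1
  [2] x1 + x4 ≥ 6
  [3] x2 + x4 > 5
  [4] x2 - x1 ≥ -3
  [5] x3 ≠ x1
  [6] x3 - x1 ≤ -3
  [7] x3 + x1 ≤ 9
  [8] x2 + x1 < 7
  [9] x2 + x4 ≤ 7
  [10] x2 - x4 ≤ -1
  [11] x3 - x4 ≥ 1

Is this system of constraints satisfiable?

Unsatisfiable

Constraints 4, 6, 10, and 11 give x2 − x1 ≥ -3, x1 − x3 ≥ 3, x3 − x4 ≥ 1, x4 − x2 ≥ 1.
Adding all 4 inequalities: the left sides telescope to 0, and the right sides sum to (-3) + 3 + 1 + 1 = 2. So 0 ≥ 2, which is false.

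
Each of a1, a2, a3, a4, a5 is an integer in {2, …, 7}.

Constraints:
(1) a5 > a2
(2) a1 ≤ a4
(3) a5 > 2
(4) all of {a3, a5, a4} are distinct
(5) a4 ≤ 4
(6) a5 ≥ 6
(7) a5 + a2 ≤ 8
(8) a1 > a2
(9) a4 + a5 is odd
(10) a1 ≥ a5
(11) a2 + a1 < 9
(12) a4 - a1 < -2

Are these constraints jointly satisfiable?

Unsatisfiable

From constraints 6 and 10: a1 ≥ a5 and a5 ≥ 6, so a1 ≥ 6. From constraints 2 and 5: a1 ≤ a4 and a4 ≤ 4, so a1 ≤ 4. But 4 < 6, so no value of a1 works.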